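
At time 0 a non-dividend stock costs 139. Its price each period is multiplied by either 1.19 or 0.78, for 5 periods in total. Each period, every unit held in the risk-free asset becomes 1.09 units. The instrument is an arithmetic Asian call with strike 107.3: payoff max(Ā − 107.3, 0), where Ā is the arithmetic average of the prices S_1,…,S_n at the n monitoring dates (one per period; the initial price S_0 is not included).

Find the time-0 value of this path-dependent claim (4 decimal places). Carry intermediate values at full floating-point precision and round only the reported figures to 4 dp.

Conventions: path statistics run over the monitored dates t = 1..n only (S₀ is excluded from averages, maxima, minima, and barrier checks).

Set p* = 0.7561 (from d < R < u); the path-dependent value is the discounted p*-expectation over all price paths.
Enumerate all 2^5 = 32 price paths (U = up ×1.19, D = down ×0.78); each path with k up-moves has probability p*^k·(1−p*)^(5−k).
DDDDD: Ā=70.1066, payoff=0.0000, prob=0.000863
UDDDD: Ā=106.9575, payoff=0.0000, prob=0.002676
DUDDD: Ā=95.5595, payoff=0.0000, prob=0.002676
UUDDD: Ā=145.7895, payoff=38.4895, prob=0.008295
DDUDD: Ā=86.6691, payoff=0.0000, prob=0.002676
UDUDD: Ā=132.2259, payoff=24.9259, prob=0.008295
DUUDD: Ā=120.8279, payoff=13.5279, prob=0.008295
UUUDD: Ā=184.3400, payoff=77.0400, prob=0.025714
DDDUD: Ā=79.7345, payoff=0.0000, prob=0.002676
UDDUD: Ā=121.6462, payoff=14.3462, prob=0.008295
DUDUD: Ā=110.2482, payoff=2.9482, prob=0.008295
UUDUD: Ā=168.1993, payoff=60.8993, prob=0.025714
DDUUD: Ā=101.3578, payoff=0.0000, prob=0.008295
UDUUD: Ā=154.6356, payoff=47.3356, prob=0.025714
DUUUD: Ā=143.2376, payoff=35.9376, prob=0.025714
UUUUD: Ā=218.5292, payoff=111.2292, prob=0.079713
DDDDU: Ā=74.3256, payoff=0.0000, prob=0.002676
UDDDU: Ā=113.3941, payoff=6.0941, prob=0.008295
DUDDU: Ā=101.9961, payoff=0.0000, prob=0.008295
UUDDU: Ā=155.6095, payoff=48.3095, prob=0.025714
DDUDU: Ā=93.1057, payoff=0.0000, prob=0.008295
UDUDU: Ā=142.0459, payoff=34.7459, prob=0.025714
DUUDU: Ā=130.6479, payoff=23.3479, prob=0.025714
UUUDU: Ā=199.3218, payoff=92.0218, prob=0.079713
DDDUU: Ā=86.1712, payoff=0.0000, prob=0.008295
UDDUU: Ā=131.4663, payoff=24.1663, prob=0.025714
DUDUU: Ā=120.0683, payoff=12.7683, prob=0.025714
UUDUU: Ā=183.1811, payoff=75.8811, prob=0.079713
DDUUU: Ā=111.1778, payoff=3.8778, prob=0.025714
UDUUU: Ā=169.6174, payoff=62.3174, prob=0.079713
DUUUU: Ā=158.2194, payoff=50.9194, prob=0.079713
UUUUU: Ā=241.3861, payoff=134.0861, prob=0.247109
Price = Σ prob·payoff / R^5 = 74.716607 / 1.538624 = 48.5607

price = 48.5607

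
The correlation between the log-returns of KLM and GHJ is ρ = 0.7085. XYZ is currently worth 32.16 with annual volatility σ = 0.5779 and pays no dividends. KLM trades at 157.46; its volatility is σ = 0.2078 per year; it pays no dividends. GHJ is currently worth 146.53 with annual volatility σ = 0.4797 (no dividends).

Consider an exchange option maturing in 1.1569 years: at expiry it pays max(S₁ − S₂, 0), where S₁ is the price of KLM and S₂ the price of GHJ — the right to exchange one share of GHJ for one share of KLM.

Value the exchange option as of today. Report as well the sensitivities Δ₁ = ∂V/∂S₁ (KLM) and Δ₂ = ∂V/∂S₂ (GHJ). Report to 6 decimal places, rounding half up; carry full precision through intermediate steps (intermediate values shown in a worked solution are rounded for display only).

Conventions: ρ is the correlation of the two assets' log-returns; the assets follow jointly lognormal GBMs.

exchange price = 29.407477
Δ1 = 0.647837
Δ2 = -0.495469

σ_eff = √(σ₁² + σ₂² − 2ρσ₁σ₂) = √(0.2078² + 0.4797² − 2·0.7085·0.2078·0.4797) = 0.363379
d₁ = (ln(S₁/S₂) + (q₂ − q₁ + σ_eff²/2)T) / (σ_eff√T) = (ln(157.46/146.53) + (0.0 − 0.0 + 0.066022)·1.1569) / 0.390847 = 0.379489
d₂ = d₁ − σ_eff√T = 0.379489 − 0.390847 = -0.011359
N(d₁) = 0.647837,  N(d₂) = 0.495469
V = S₁·e^{−q₁T}·N(d₁) − S₂·e^{−q₂T}·N(d₂) = 102.008485 − 72.601008 = 29.407477
Key observation: r never enters — measured in units of GHJ, the claim is a call on S₁/S₂ struck at 1, so only the dividend yields and σ_eff matter.
Δ₁ = e^{−q₁T}·N(d₁) = 0.647837;  Δ₂ = −e^{−q₂T}·N(d₂) = -0.495469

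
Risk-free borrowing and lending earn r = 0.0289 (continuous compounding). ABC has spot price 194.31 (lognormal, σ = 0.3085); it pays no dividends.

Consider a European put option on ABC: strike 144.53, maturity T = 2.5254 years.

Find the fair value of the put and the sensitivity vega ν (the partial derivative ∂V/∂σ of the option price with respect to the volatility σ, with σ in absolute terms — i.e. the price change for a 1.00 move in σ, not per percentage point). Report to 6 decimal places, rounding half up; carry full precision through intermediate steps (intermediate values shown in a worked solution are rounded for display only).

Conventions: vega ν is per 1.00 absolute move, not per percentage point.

σ√T = 0.3085·√2.5254 = 0.490253
d₁ = (ln(S/K) + (r+σ²/2)T) / (σ√T) = (ln(194.31/144.53) + (0.0289+0.3085²/2)·2.5254) / 0.490253 = (0.295968 + 0.193158) / 0.490253 = 0.997701
d₂ = d₁ − σ√T = 0.997701 − 0.490253 = 0.507448
e^{−rT} = 0.929616
N(−d₁) = 0.159212,  N(−d₂) = 0.305920
Put price V = K·e^{−rT}·N(−d₂) − S·N(−d₁) = 41.102646 − 30.936531 = 10.166115
φ(d₁) = (1/√(2π))·e^{−d₁²/2} = 0.242527
ν = S·φ(d₁)·√T = 74.889420

price = 10.166115
ν = 74.889420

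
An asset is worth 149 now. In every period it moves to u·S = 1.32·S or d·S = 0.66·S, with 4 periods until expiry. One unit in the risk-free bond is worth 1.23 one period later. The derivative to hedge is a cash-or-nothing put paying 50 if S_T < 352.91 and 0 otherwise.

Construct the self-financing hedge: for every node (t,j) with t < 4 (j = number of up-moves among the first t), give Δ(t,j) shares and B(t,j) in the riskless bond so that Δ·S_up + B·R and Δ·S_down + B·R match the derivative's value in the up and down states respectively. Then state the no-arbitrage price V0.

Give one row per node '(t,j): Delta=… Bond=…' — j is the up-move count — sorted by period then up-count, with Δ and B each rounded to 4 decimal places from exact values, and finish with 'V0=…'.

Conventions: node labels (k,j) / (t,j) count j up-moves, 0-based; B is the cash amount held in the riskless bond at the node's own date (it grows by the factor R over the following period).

(0,0): Delta=-0.1760 Bond=35.9164
(1,0): Delta=0.0000 Bond=26.8692
(1,1): Delta=-0.1899 Bond=46.9101
(2,0): Delta=0.0000 Bond=33.0491
(2,1): Delta=0.0000 Bond=33.0491
(2,2): Delta=-0.2049 Bond=61.5915
(3,0): Delta=0.0000 Bond=40.6504
(3,1): Delta=0.0000 Bond=40.6504
(3,2): Delta=0.0000 Bond=40.6504
(3,3): Delta=-0.2211 Bond=81.3008
V0=9.6922

The replicating-portfolio and risk-neutral prices coincide; use p* = (1.23−0.66)/(1.32−0.66) = 0.8636 for the latter.
Expiry values: V(4,0)=50.0000, V(4,1)=50.0000, V(4,2)=50.0000, V(4,3)=50.0000, V(4,4)=0.0000
(3,0): S=42.8369. Δ = (V_up−V_dn)/(S_up−S_dn) = (50.0000−50.0000)/(56.5447−28.2724) = 0.0000. V = [p*·50.0000 + (1−p*)·50.0000]/1.23 = 40.6504. B = V − Δ·S = 40.6504.
(3,1): S=85.6738. Δ = (V_up−V_dn)/(S_up−S_dn) = (50.0000−50.0000)/(113.0894−56.5447) = 0.0000. V = [p*·50.0000 + (1−p*)·50.0000]/1.23 = 40.6504. B = V − Δ·S = 40.6504.
(3,2): S=171.3476. Δ = (V_up−V_dn)/(S_up−S_dn) = (50.0000−50.0000)/(226.1789−113.0894) = 0.0000. V = [p*·50.0000 + (1−p*)·50.0000]/1.23 = 40.6504. B = V − Δ·S = 40.6504.
(3,3): S=342.6952. Δ = (V_up−V_dn)/(S_up−S_dn) = (0.0000−50.0000)/(452.3577−226.1789) = -0.2211. V = [p*·0.0000 + (1−p*)·50.0000]/1.23 = 5.5432. B = V − Δ·S = 81.3008.
(2,0): S=64.9044. Δ = (V_up−V_dn)/(S_up−S_dn) = (40.6504−40.6504)/(85.6738−42.8369) = 0.0000. V = [p*·40.6504 + (1−p*)·40.6504]/1.23 = 33.0491. B = V − Δ·S = 33.0491.
(2,1): S=129.8088. Δ = (V_up−V_dn)/(S_up−S_dn) = (40.6504−40.6504)/(171.3476−85.6738) = 0.0000. V = [p*·40.6504 + (1−p*)·40.6504]/1.23 = 33.0491. B = V − Δ·S = 33.0491.
(2,2): S=259.6176. Δ = (V_up−V_dn)/(S_up−S_dn) = (5.5432−40.6504)/(342.6952−171.3476) = -0.2049. V = [p*·5.5432 + (1−p*)·40.6504]/1.23 = 8.3988. B = V − Δ·S = 61.5915.
(1,0): S=98.3400. Δ = (V_up−V_dn)/(S_up−S_dn) = (33.0491−33.0491)/(129.8088−64.9044) = 0.0000. V = [p*·33.0491 + (1−p*)·33.0491]/1.23 = 26.8692. B = V − Δ·S = 26.8692.
(1,1): S=196.6800. Δ = (V_up−V_dn)/(S_up−S_dn) = (8.3988−33.0491)/(259.6176−129.8088) = -0.1899. V = [p*·8.3988 + (1−p*)·33.0491]/1.23 = 9.5612. B = V − Δ·S = 46.9101.
(0,0): S=149.0000. Δ = (V_up−V_dn)/(S_up−S_dn) = (9.5612−26.8692)/(196.6800−98.3400) = -0.1760. V = [p*·9.5612 + (1−p*)·26.8692]/1.23 = 9.6922. B = V − Δ·S = 35.9164.
Verification: the root portfolio costs Δ(0,0)·S0 + B(0,0) = 9.6922, matching V0.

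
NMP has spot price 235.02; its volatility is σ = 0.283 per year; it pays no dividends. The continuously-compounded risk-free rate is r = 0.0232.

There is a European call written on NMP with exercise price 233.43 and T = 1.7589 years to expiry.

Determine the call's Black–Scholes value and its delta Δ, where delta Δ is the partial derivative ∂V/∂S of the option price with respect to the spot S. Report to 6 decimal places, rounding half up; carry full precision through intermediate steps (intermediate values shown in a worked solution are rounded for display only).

σ√T = 0.283·√1.7589 = 0.375325
d₁ = (ln(S/K) + (r+σ²/2)T) / (σ√T) = (ln(235.02/233.43) + (0.0232+0.283²/2)·1.7589) / 0.375325 = (0.006788 + 0.111241) / 0.375325 = 0.314472
d₂ = d₁ − σ√T = 0.314472 − 0.375325 = -0.060852
e^{−rT} = 0.960015
N(d₁) = 0.623419,  N(d₂) = 0.475738
Call price V = S·N(d₁) − K·e^{−rT}·N(d₂) = 146.515877 − 106.611195 = 39.904682
Δ = N(d₁) = 0.623419

price = 39.904682
Δ = 0.623419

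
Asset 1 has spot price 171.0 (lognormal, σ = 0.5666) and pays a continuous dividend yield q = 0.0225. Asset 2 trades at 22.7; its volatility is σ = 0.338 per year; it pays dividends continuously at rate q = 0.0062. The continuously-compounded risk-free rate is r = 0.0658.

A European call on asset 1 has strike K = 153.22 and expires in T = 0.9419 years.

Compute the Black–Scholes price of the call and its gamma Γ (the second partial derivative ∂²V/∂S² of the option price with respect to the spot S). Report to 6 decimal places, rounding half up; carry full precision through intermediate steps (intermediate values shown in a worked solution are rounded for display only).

price = 46.657764
Γ = 0.003573

σ√T = 0.5666·√0.9419 = 0.549894
d₁ = (ln(S/K) + (r−q+σ²/2)T) / (σ√T) = (ln(171.0/153.22) + (0.0658−0.0225+0.5666²/2)·0.9419) / 0.549894 = (0.109789 + 0.191976) / 0.549894 = 0.548769
d₂ = d₁ − σ√T = 0.548769 − 0.549894 = -0.001125
e^{−rT} = 0.939904
e^{−qT} = 0.979030
N(d₁) = 0.708418,  N(d₂) = 0.499551
Call price V = S·e^{−qT}·N(d₁) − K·e^{−rT}·N(d₂) = 118.599208 − 71.941445 = 46.657764
φ(d₁) = (1/√(2π))·e^{−d₁²/2} = 0.343176
Γ = e^{−qT}·φ(d₁) / (S·σ·√T) = 0.003573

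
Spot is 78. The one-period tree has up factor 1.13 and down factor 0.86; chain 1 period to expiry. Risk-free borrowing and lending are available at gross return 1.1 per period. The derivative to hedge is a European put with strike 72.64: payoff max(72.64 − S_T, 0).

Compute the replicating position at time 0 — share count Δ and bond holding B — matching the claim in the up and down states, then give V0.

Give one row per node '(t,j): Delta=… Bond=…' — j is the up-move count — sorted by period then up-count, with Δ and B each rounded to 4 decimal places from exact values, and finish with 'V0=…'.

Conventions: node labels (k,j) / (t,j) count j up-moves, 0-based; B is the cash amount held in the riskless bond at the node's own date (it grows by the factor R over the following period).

(0,0): Delta=-0.2640 Bond=21.1542
V0=0.5616

Under the risk-neutral measure, an up-move has probability p* = (R−d)/(u−d) = 0.8889 and values discount at R = 1.1.
At maturity the claim pays: V(1,0)=5.5600, V(1,1)=0.0000
  t=0,j=0: stock 78.0000 → up 88.1400 (V=0.0000), down 67.0800 (V=5.5600). Price 0.5616; hedge Δ=-0.2640, bond B=21.1542.
As a check, the time-0 holding Δ(0,0)·S0 + B(0,0) comes to 0.5616 — exactly V0.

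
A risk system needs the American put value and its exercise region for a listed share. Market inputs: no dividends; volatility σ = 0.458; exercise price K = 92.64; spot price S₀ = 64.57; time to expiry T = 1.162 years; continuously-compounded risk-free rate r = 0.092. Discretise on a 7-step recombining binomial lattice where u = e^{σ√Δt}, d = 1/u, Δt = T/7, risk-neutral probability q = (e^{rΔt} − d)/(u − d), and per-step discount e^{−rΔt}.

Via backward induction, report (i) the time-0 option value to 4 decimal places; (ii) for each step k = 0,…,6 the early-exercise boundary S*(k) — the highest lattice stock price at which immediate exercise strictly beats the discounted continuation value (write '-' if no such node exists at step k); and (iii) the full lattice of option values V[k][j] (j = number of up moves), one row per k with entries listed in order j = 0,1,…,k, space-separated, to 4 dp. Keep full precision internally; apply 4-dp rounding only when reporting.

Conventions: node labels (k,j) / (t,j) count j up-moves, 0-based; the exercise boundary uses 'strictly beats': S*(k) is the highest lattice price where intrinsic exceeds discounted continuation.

price = 29.3824
boundary = - 53.5784 44.4579 53.5784 64.5700 53.5784 64.5700
tree:
29.3824
39.0616 20.4015
48.1821 28.7514 12.5002
55.7500 39.0616 19.1058 6.1363
62.0297 48.1821 28.0700 10.5361 1.8292
67.2404 55.7500 39.0616 17.5688 3.6742 0.0000
71.5641 62.0297 48.1821 28.0700 7.3800 0.0000 0.0000
75.1518 67.2404 55.7500 39.0616 14.8235 0.0000 0.0000 0.0000

params: Δt=0.16600 u=1.20515 d=0.82977 q=0.49448 e^(-rΔt)=0.98484
t_7 payoffs: 75.1518 67.2404 55.7500 39.0616 14.8235 0.0000 0.0000 0.0000
t_6: node(6,0) S=21.0759 payoff=71.5641 vs cont=70.1601 → 71.5641 [stop]  node(6,1) S=30.6103 payoff=62.0297 vs cont=60.6257 → 62.0297 [stop]  node(6,2) S=44.4579 payoff=48.1821 vs cont=46.7780 → 48.1821 [stop]  node(6,3) S=64.5700 payoff=28.0700 vs cont=26.6660 → 28.0700 [stop]  node(6,4) S=93.7805 payoff=0.0000 vs cont=7.3800 → 7.3800 [wait]  node(6,5) S=136.2053 payoff=0.0000 vs cont=0.0000 → 0.0000 [wait]  node(6,6) S=197.8225 payoff=0.0000 vs cont=0.0000 → 0.0000 [wait]  ⇒ S*(6)=64.5700
t_5: node(5,0) S=25.3996 payoff=67.2404 vs cont=65.8364 → 67.2404 [stop]  node(5,1) S=36.8900 payoff=55.7500 vs cont=54.3460 → 55.7500 [stop]  node(5,2) S=53.5784 payoff=39.0616 vs cont=37.6575 → 39.0616 [stop]  node(5,3) S=77.8165 payoff=14.8235 vs cont=17.5688 → 17.5688 [wait]  node(5,4) S=113.0195 payoff=0.0000 vs cont=3.6742 → 3.6742 [wait]  node(5,5) S=164.1477 payoff=0.0000 vs cont=0.0000 → 0.0000 [wait]  ⇒ S*(5)=53.5784
t_4: node(4,0) S=30.6103 payoff=62.0297 vs cont=60.6257 → 62.0297 [stop]  node(4,1) S=44.4579 payoff=48.1821 vs cont=46.7780 → 48.1821 [stop]  node(4,2) S=64.5700 payoff=28.0700 vs cont=28.0029 → 28.0700 [stop]  node(4,3) S=93.7805 payoff=0.0000 vs cont=10.5361 → 10.5361 [wait]  node(4,4) S=136.2053 payoff=0.0000 vs cont=1.8292 → 1.8292 [wait]  ⇒ S*(4)=64.5700
t_3: node(3,0) S=36.8900 payoff=55.7500 vs cont=54.3460 → 55.7500 [stop]  node(3,1) S=53.5784 payoff=39.0616 vs cont=37.6575 → 39.0616 [stop]  node(3,2) S=77.8165 payoff=14.8235 vs cont=19.1058 → 19.1058 [wait]  node(3,3) S=113.0195 payoff=0.0000 vs cont=6.1363 → 6.1363 [wait]  ⇒ S*(3)=53.5784
t_2: node(2,0) S=44.4579 payoff=48.1821 vs cont=46.7780 → 48.1821 [stop]  node(2,1) S=64.5700 payoff=28.0700 vs cont=28.7514 → 28.7514 [wait]  node(2,2) S=93.7805 payoff=0.0000 vs cont=12.5002 → 12.5002 [wait]  ⇒ S*(2)=44.4579
t_1: node(1,0) S=53.5784 payoff=39.0616 vs cont=37.9893 → 39.0616 [stop]  node(1,1) S=77.8165 payoff=14.8235 vs cont=20.4015 → 20.4015 [wait]  ⇒ S*(1)=53.5784
t_0: node(0,0) S=64.5700 payoff=28.0700 vs cont=29.3824 → 29.3824 [wait]  ⇒ S*(0)=-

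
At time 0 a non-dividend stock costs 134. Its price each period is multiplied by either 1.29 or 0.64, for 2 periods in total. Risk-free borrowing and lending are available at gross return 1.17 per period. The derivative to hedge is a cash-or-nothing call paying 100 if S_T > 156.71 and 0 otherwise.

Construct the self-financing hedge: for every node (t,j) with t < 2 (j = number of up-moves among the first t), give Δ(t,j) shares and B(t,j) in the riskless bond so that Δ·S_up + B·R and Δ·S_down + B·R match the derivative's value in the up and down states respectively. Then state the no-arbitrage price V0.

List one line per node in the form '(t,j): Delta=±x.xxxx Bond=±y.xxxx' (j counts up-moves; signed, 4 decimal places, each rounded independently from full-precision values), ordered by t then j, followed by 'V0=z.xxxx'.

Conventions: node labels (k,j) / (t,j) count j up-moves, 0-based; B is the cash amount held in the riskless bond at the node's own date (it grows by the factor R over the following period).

The replicating-portfolio and risk-neutral prices coincide; use p* = (1.17−0.64)/(1.29−0.64) = 0.8154 for the latter.
At maturity the claim pays: V(2,0)=0.0000, V(2,1)=0.0000, V(2,2)=100.0000
  t=1,j=0: stock 85.7600 → up 110.6304 (V=0.0000), down 54.8864 (V=0.0000). Price 0.0000; hedge Δ=0.0000, bond B=0.0000.
  t=1,j=1: stock 172.8600 → up 222.9894 (V=100.0000), down 110.6304 (V=0.0000). Price 69.6910; hedge Δ=0.8900, bond B=-84.1552.
  t=0,j=0: stock 134.0000 → up 172.8600 (V=69.6910), down 85.7600 (V=0.0000). Price 48.5683; hedge Δ=0.8001, bond B=-58.6486.
Verification: the root portfolio costs Δ(0,0)·S0 + B(0,0) = 48.5683, matching V0.

(0,0): Delta=0.8001 Bond=-58.6486
(1,0): Delta=0.0000 Bond=0.0000
(1,1): Delta=0.8900 Bond=-84.1552
V0=48.5683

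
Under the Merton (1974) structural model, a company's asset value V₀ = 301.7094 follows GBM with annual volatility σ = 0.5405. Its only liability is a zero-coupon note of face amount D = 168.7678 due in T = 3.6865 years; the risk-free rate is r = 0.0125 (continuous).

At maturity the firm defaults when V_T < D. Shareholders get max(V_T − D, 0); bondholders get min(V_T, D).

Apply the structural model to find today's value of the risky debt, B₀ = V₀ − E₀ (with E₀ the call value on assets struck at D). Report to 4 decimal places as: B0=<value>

Equity is a call on the firm's assets struck at D = 168.7678:
d₁ = [ln(V₀/D) + (r + σ²/2)T] / (σ√T)
   = [ln(301.7094/168.7678) + (0.0125 + 0.5·0.5405²)·3.6865] / (0.5405·√3.6865)
   = [0.580940 + 0.584569] / 1.037774 = 1.123086
d₂ = d₁ − σ√T = 1.123086 − 1.037774 = 0.085312
N(d₁) = 0.869299,  N(d₂) = 0.533993,  e^(−rT) = 0.954964
E₀ = V₀·N(d₁) − D·e^(−rT)·N(d₂)
   = 301.7094·0.869299 − 168.7678·0.954964·0.533993 = 176.213612
B₀ = V₀ − E₀ = 301.7094 − 176.213612 = 125.495788

B0=125.4958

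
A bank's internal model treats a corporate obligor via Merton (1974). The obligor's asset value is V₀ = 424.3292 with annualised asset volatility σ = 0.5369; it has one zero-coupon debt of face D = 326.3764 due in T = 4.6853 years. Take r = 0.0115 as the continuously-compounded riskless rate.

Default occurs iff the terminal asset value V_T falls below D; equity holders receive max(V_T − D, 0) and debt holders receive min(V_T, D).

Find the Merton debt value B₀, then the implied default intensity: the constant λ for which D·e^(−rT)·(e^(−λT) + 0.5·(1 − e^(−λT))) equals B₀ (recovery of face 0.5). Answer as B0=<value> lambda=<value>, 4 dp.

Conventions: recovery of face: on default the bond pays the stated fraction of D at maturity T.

With assets at 424.3292 and a single debt payment of 326.3764 at 4.6853 years:
d₁ = [ln(V₀/D) + (r + σ²/2)T] / (σ√T)
   = [ln(424.3292/326.3764) + (0.0115 + 0.5·0.5369²)·4.6853] / (0.5369·√4.6853)
   = [0.262458 + 0.729177] / 1.162150 = 0.853277
d₂ = d₁ − σ√T = 0.853277 − 1.162150 = -0.308873
N(d₁) = 0.803247,  N(d₂) = 0.378709,  e^(−rT) = 0.947545
E₀ = V₀·N(d₁) − D·e^(−rT)·N(d₂)
   = 424.3292·0.803247 − 326.3764·0.947545·0.378709 = 223.723029
B₀ = V₀ − E₀ = 424.3292 − 223.723029 = 200.606171
e^(−λT) = (B₀·e^(rT)/D − 0.5)/(1 − 0.5) = (200.6062·1.055359/326.3764 − 0.5)/0.5 = 0.29734594
λ = −ln(0.29734594)/4.6853 = 0.258865

B0=200.6062 lambda=0.2589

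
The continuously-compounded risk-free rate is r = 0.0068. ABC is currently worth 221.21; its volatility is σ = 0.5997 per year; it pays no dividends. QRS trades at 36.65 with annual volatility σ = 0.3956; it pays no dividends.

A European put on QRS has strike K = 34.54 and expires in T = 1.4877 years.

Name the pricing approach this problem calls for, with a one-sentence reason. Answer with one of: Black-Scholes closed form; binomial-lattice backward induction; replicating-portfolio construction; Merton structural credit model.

framework: Black-Scholes closed form

Key observation: the instrument is a plain European put (strike 34.54) on a lognormal asset; the exact continuous-time formula applies directly.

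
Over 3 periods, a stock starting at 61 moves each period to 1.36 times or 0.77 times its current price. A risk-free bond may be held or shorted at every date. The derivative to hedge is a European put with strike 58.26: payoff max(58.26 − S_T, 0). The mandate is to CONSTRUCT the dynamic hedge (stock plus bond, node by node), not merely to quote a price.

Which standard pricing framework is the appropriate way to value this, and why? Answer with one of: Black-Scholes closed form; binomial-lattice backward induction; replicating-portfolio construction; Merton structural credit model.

framework: replicating-portfolio construction

Key observation: a price alone would not answer the question — the per-node share/bond construction on the spot-61, 1.36/0.77 tree is required, and only the replicating-portfolio method yields it.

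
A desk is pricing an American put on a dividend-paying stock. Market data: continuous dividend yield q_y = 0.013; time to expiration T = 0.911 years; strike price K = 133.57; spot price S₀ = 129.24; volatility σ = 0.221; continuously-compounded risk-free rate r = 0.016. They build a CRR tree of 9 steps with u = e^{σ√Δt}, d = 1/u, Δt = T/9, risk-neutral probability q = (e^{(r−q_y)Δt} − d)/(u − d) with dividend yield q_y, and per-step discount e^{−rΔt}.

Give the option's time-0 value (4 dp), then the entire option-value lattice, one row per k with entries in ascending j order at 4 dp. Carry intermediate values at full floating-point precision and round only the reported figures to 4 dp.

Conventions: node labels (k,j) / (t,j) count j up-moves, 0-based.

price = 13.2015
tree:
13.2015
17.7644 8.3926
23.2196 12.0216 4.5607
29.4044 16.7191 7.0656 1.9117
36.0144 22.4723 10.6559 3.2705 0.4728
42.6381 29.0563 15.5446 5.4918 0.9189 0.0000
48.8121 36.0144 21.7528 8.9936 1.7856 0.0000 0.0000
54.5670 42.6381 28.9081 14.2150 3.4701 0.0000 0.0000 0.0000
59.9310 48.8121 36.0144 21.2843 6.7436 0.0000 0.0000 0.0000 0.0000
64.9309 54.5670 42.6381 28.9081 13.1050 0.0000 0.0000 0.0000 0.0000 0.0000

params: Δt=0.10122 u=1.07284 d=0.93210 q=0.48459 e^(-rΔt)=0.99838
t_9 payoffs: 64.9309 54.5670 42.6381 28.9081 13.1050 0.0000 0.0000 0.0000 0.0000 0.0000
k=8: node(8,0) S=73.6390 payoff=59.9310 vs cont=59.8117 → 59.9310 [stop]  node(8,1) S=84.7579 payoff=48.8121 vs cont=48.7075 → 48.8121 [stop]  node(8,2) S=97.5556 payoff=36.0144 vs cont=35.9265 → 36.0144 [stop]  node(8,3) S=112.2857 payoff=21.2843 vs cont=21.2158 → 21.2843 [stop]  node(8,4) S=129.2400 payoff=4.3300 vs cont=6.7436 → 6.7436 [wait]  node(8,5) S=148.7542 payoff=0.0000 vs cont=0.0000 → 0.0000 [wait]  node(8,6) S=171.2149 payoff=0.0000 vs cont=0.0000 → 0.0000 [wait]  node(8,7) S=197.0670 payoff=0.0000 vs cont=0.0000 → 0.0000 [wait]  node(8,8) S=226.8226 payoff=0.0000 vs cont=0.0000 → 0.0000 [wait]
k=7: node(7,0) S=79.0030 payoff=54.5670 vs cont=54.4547 → 54.5670 [stop]  node(7,1) S=90.9319 payoff=42.6381 vs cont=42.5416 → 42.6381 [stop]  node(7,2) S=104.6619 payoff=28.9081 vs cont=28.8296 → 28.9081 [stop]  node(7,3) S=120.4650 payoff=13.1050 vs cont=14.2150 → 14.2150 [wait]  node(7,4) S=138.6542 payoff=0.0000 vs cont=3.4701 → 3.4701 [wait]  node(7,5) S=159.5899 payoff=0.0000 vs cont=0.0000 → 0.0000 [wait]  node(7,6) S=183.6867 payoff=0.0000 vs cont=0.0000 → 0.0000 [wait]  node(7,7) S=211.4220 payoff=0.0000 vs cont=0.0000 → 0.0000 [wait]
k=6: node(6,0) S=84.7579 payoff=48.8121 vs cont=48.7075 → 48.8121 [stop]  node(6,1) S=97.5556 payoff=36.0144 vs cont=35.9265 → 36.0144 [stop]  node(6,2) S=112.2857 payoff=21.2843 vs cont=21.7528 → 21.7528 [wait]  node(6,3) S=129.2400 payoff=4.3300 vs cont=8.9936 → 8.9936 [wait]  node(6,4) S=148.7542 payoff=0.0000 vs cont=1.7856 → 1.7856 [wait]  node(6,5) S=171.2149 payoff=0.0000 vs cont=0.0000 → 0.0000 [wait]  node(6,6) S=197.0670 payoff=0.0000 vs cont=0.0000 → 0.0000 [wait]
k=5: node(5,0) S=90.9319 payoff=42.6381 vs cont=42.5416 → 42.6381 [stop]  node(5,1) S=104.6619 payoff=28.9081 vs cont=29.0563 → 29.0563 [wait]  node(5,2) S=120.4650 payoff=13.1050 vs cont=15.5446 → 15.5446 [wait]  node(5,3) S=138.6542 payoff=0.0000 vs cont=5.4918 → 5.4918 [wait]  node(5,4) S=159.5899 payoff=0.0000 vs cont=0.9189 → 0.9189 [wait]  node(5,5) S=183.6867 payoff=0.0000 vs cont=0.0000 → 0.0000 [wait]
k=4: node(4,0) S=97.5556 payoff=36.0144 vs cont=35.9982 → 36.0144 [stop]  node(4,1) S=112.2857 payoff=21.2843 vs cont=22.4723 → 22.4723 [wait]  node(4,2) S=129.2400 payoff=4.3300 vs cont=10.6559 → 10.6559 [wait]  node(4,3) S=148.7542 payoff=0.0000 vs cont=3.2705 → 3.2705 [wait]  node(4,4) S=171.2149 payoff=0.0000 vs cont=0.4728 → 0.4728 [wait]
k=3: node(3,0) S=104.6619 payoff=28.9081 vs cont=29.4044 → 29.4044 [wait]  node(3,1) S=120.4650 payoff=13.1050 vs cont=16.7191 → 16.7191 [wait]  node(3,2) S=138.6542 payoff=0.0000 vs cont=7.0656 → 7.0656 [wait]  node(3,3) S=159.5899 payoff=0.0000 vs cont=1.9117 → 1.9117 [wait]
k=2: node(2,0) S=112.2857 payoff=21.2843 vs cont=23.2196 → 23.2196 [wait]  node(2,1) S=129.2400 payoff=4.3300 vs cont=12.0216 → 12.0216 [wait]  node(2,2) S=148.7542 payoff=0.0000 vs cont=4.5607 → 4.5607 [wait]
k=1: node(1,0) S=120.4650 payoff=13.1050 vs cont=17.7644 → 17.7644 [wait]  node(1,1) S=138.6542 payoff=0.0000 vs cont=8.3926 → 8.3926 [wait]
k=0: node(0,0) S=129.2400 payoff=4.3300 vs cont=13.2015 → 13.2015 [wait]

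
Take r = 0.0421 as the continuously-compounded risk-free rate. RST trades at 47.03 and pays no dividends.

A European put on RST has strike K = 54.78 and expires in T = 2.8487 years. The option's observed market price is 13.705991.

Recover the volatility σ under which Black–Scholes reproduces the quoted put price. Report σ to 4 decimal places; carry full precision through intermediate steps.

sigma = 0.4091

At σ = 0.4091 the Black–Scholes value reproduces the quote:
σ√T = 0.4091·√2.8487 = 0.690483
d₁ = (ln(S/K) + (r+σ²/2)T) / (σ√T) = (ln(47.03/54.78) + (0.0421+0.4091²/2)·2.8487) / 0.690483 = (-0.152539 + 0.358313) / 0.690483 = 0.298015
d₂ = d₁ − σ√T = 0.298015 − 0.690483 = -0.392468
e^{−rT} = 0.886982
N(−d₁) = 0.382846,  N(−d₂) = 0.652644
V = K·e^{−rT}·N(−d₂) − S·N(−d₁) = 31.711237 − 18.005246 = 13.705991 (matching the quote); vega is positive throughout, so no other σ reproduces this price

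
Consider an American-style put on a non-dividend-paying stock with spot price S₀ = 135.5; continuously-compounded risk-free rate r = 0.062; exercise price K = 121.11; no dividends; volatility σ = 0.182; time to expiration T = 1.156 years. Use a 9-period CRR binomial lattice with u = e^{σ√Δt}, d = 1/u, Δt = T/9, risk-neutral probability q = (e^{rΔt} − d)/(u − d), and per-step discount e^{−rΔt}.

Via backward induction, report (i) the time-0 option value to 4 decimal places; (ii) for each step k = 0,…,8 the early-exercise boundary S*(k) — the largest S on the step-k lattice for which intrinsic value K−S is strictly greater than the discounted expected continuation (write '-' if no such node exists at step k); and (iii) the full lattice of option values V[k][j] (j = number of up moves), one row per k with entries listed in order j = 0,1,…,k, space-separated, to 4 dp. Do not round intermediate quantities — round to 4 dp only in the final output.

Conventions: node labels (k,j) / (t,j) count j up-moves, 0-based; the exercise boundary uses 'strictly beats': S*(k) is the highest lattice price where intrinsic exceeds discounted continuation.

Δt=0.12844, u=1.06740, d=0.93685, q=0.54494, disc=e^(-rΔt)=0.99207
k=9 terminal: V=max(K-S,0) → 45.7764 35.2789 23.3187 9.6919 0.0000 0.0000 0.0000 0.0000 0.0000 0.0000
k=8: j=0 S=80.4112 intr=40.6988 cont=39.7381 V=40.6988[EX]; j=1 S=91.6162 intr=29.4938 cont=28.5332 V=29.4938[EX]; j=2 S=104.3826 intr=16.7274 cont=15.7668 V=16.7274[EX]; j=3 S=118.9279 intr=2.1821 cont=4.3754 V=4.3754[hold]; j=4 S=135.5000 intr=0.0000 cont=0.0000 V=0.0000[hold]; j=5 S=154.3814 intr=0.0000 cont=0.0000 V=0.0000[hold]; j=6 S=175.8938 intr=0.0000 cont=0.0000 V=0.0000[hold]; j=7 S=200.4040 intr=0.0000 cont=0.0000 V=0.0000[hold]; j=8 S=228.3295 intr=0.0000 cont=0.0000 V=0.0000[hold]  S*(8)=104.3826
k=7: j=0 S=85.8311 intr=35.2789 cont=34.3183 V=35.2789[EX]; j=1 S=97.7913 intr=23.3187 cont=22.3581 V=23.3187[EX]; j=2 S=111.4181 intr=9.6919 cont=9.9170 V=9.9170[hold]; j=3 S=126.9438 intr=0.0000 cont=1.9752 V=1.9752[hold]; j=4 S=144.6329 intr=0.0000 cont=0.0000 V=0.0000[hold]; j=5 S=164.7869 intr=0.0000 cont=0.0000 V=0.0000[hold]; j=6 S=187.7494 intr=0.0000 cont=0.0000 V=0.0000[hold]; j=7 S=213.9115 intr=0.0000 cont=0.0000 V=0.0000[hold]  S*(7)=97.7913
k=6: j=0 S=91.6162 intr=29.4938 cont=28.5332 V=29.4938[EX]; j=1 S=104.3826 intr=16.7274 cont=15.8885 V=16.7274[EX]; j=2 S=118.9279 intr=2.1821 cont=5.5448 V=5.5448[hold]; j=3 S=135.5000 intr=0.0000 cont=0.8917 V=0.8917[hold]; j=4 S=154.3814 intr=0.0000 cont=0.0000 V=0.0000[hold]; j=5 S=175.8938 intr=0.0000 cont=0.0000 V=0.0000[hold]; j=6 S=200.4040 intr=0.0000 cont=0.0000 V=0.0000[hold]  S*(6)=104.3826
k=5: j=0 S=97.7913 intr=23.3187 cont=22.3581 V=23.3187[EX]; j=1 S=111.4181 intr=9.6919 cont=10.5492 V=10.5492[hold]; j=2 S=126.9438 intr=0.0000 cont=2.9853 V=2.9853[hold]; j=3 S=144.6329 intr=0.0000 cont=0.4026 V=0.4026[hold]; j=4 S=164.7869 intr=0.0000 cont=0.0000 V=0.0000[hold]; j=5 S=187.7494 intr=0.0000 cont=0.0000 V=0.0000[hold]  S*(5)=97.7913
k=4: j=0 S=104.3826 intr=16.7274 cont=16.2303 V=16.7274[EX]; j=1 S=118.9279 intr=2.1821 cont=6.3763 V=6.3763[hold]; j=2 S=135.5000 intr=0.0000 cont=1.5653 V=1.5653[hold]; j=3 S=154.3814 intr=0.0000 cont=0.1817 V=0.1817[hold]; j=4 S=175.8938 intr=0.0000 cont=0.0000 V=0.0000[hold]  S*(4)=104.3826
k=3: j=0 S=111.4181 intr=9.6919 cont=10.9987 V=10.9987[hold]; j=1 S=126.9438 intr=0.0000 cont=3.7248 V=3.7248[hold]; j=2 S=144.6329 intr=0.0000 cont=0.8049 V=0.8049[hold]; j=3 S=164.7869 intr=0.0000 cont=0.0820 V=0.0820[hold]  S*(3)=-
k=2: j=0 S=118.9279 intr=2.1821 cont=6.9790 V=6.9790[hold]; j=1 S=135.5000 intr=0.0000 cont=2.1167 V=2.1167[hold]; j=2 S=154.3814 intr=0.0000 cont=0.4077 V=0.4077[hold]  S*(2)=-
k=1: j=0 S=126.9438 intr=0.0000 cont=4.2950 V=4.2950[hold]; j=1 S=144.6329 intr=0.0000 cont=1.1760 V=1.1760[hold]  S*(1)=-
k=0: j=0 S=135.5000 intr=0.0000 cont=2.5747 V=2.5747[hold]  S*(0)=-

price = 2.5747
boundary = - - - - 104.3826 97.7913 104.3826 97.7913 104.3826
tree:
2.5747
4.2950 1.1760
6.9790 2.1167 0.4077
10.9987 3.7248 0.8049 0.0820
16.7274 6.3763 1.5653 0.1817 0.0000
23.3187 10.5492 2.9853 0.4026 0.0000 0.0000
29.4938 16.7274 5.5448 0.8917 0.0000 0.0000 0.0000
35.2789 23.3187 9.9170 1.9752 0.0000 0.0000 0.0000 0.0000
40.6988 29.4938 16.7274 4.3754 0.0000 0.0000 0.0000 0.0000 0.0000
45.7764 35.2789 23.3187 9.6919 0.0000 0.0000 0.0000 0.0000 0.0000 0.0000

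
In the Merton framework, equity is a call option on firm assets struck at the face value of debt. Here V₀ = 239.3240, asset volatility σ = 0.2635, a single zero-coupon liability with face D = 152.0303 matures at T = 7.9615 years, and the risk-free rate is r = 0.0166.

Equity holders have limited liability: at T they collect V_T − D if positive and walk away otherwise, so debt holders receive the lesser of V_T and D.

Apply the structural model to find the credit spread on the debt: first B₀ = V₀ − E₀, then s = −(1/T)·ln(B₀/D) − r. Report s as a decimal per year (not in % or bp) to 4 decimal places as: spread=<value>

Equity is a call on the firm's assets struck at D = 152.0303:
d₁ = [ln(V₀/D) + (r + σ²/2)T] / (σ√T)
   = [ln(239.3240/152.0303) + (0.0166 + 0.5·0.2635²)·7.9615] / (0.2635·√7.9615)
   = [0.453738 + 0.408553] / 0.743495 = 1.159781
d₂ = d₁ − σ√T = 1.159781 − 0.743495 = 0.416286
N(d₁) = 0.876931,  N(d₂) = 0.661400,  e^(−rT) = 0.876200
E₀ = V₀·N(d₁) − D·e^(−rT)·N(d₂)
   = 239.3240·0.876931 − 152.0303·0.876200·0.661400 = 121.766288
B₀ = V₀ − E₀ = 239.3240 − 121.766288 = 117.557712
spread = −(1/T)·ln(B₀/D) − r = −(1/7.9615)·ln(117.557712/152.0303) − 0.0166 = 0.01569925

spread=0.0157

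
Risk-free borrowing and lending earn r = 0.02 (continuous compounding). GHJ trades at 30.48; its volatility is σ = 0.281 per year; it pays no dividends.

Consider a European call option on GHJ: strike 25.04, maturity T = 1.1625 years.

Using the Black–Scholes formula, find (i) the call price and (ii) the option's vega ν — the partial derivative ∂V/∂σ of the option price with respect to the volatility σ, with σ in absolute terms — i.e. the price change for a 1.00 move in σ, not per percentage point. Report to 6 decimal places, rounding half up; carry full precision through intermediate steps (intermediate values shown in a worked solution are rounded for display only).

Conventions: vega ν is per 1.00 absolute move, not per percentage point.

price = 7.139688
ν = 8.924060

σ√T = 0.281·√1.1625 = 0.302972
d₁ = (ln(S/K) + (r+σ²/2)T) / (σ√T) = (ln(30.48/25.04) + (0.02+0.281²/2)·1.1625) / 0.302972 = (0.196596 + 0.069146) / 0.302972 = 0.877118
d₂ = d₁ − σ√T = 0.877118 − 0.302972 = 0.574145
e^{−rT} = 0.977018
N(d₁) = 0.809789,  N(d₂) = 0.717065
Call price V = S·N(d₁) − K·e^{−rT}·N(d₂) = 24.682357 − 17.542669 = 7.139688
φ(d₁) = (1/√(2π))·e^{−d₁²/2} = 0.271551
ν = S·φ(d₁)·√T = 8.924060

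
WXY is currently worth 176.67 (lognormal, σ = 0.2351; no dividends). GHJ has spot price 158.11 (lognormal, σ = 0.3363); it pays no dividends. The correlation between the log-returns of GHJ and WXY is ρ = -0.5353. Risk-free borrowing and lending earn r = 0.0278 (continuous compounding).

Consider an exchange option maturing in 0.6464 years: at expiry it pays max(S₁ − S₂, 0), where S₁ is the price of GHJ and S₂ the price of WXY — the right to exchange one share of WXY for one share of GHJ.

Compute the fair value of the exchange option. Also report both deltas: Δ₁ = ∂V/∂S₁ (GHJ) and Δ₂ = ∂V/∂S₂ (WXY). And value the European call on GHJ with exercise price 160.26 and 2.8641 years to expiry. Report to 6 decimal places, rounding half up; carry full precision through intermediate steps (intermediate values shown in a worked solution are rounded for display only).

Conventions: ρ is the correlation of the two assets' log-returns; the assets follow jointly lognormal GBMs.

exchange price = 18.532385
Δ1 = 0.471202
Δ2 = -0.316802
price(GHJ call K=160.26) = 39.570433

σ_eff = √(σ₁² + σ₂² − 2ρσ₁σ₂) = √(0.3363² + 0.2351² − 2·-0.5353·0.3363·0.2351) = 0.503007
d₁ = (ln(S₁/S₂) + (q₂ − q₁ + σ_eff²/2)T) / (σ_eff√T) = (ln(158.11/176.67) + (0.0 − 0.0 + 0.126508)·0.6464) / 0.404412 = -0.072248
d₂ = d₁ − σ_eff√T = -0.072248 − 0.404412 = -0.476660
N(d₁) = 0.471202,  N(d₂) = 0.316802
V = S₁·e^{−q₁T}·N(d₁) − S₂·e^{−q₂T}·N(d₂) = 74.501805 − 55.969420 = 18.532385
Δ₁ = e^{−q₁T}·N(d₁) = 0.471202;  Δ₂ = −e^{−q₂T}·N(d₂) = -0.316802
[vanilla: GHJ call K=160.26]
σ√T = 0.3363·√2.8641 = 0.569142
d₁ = (ln(S/K) + (r+σ²/2)T) / (σ√T) = (ln(158.11/160.26) + (0.0278+0.3363²/2)·2.8641) / 0.569142 = (-0.013507 + 0.241584) / 0.569142 = 0.400738
d₂ = d₁ − σ√T = 0.400738 − 0.569142 = -0.168404
e^{−rT} = 0.923465
N(d₁) = 0.655694,  N(d₂) = 0.433133
price = S·N(d₁) − K·e^{−rT}·N(d₂) = 103.671700 − 64.101266 = 39.570433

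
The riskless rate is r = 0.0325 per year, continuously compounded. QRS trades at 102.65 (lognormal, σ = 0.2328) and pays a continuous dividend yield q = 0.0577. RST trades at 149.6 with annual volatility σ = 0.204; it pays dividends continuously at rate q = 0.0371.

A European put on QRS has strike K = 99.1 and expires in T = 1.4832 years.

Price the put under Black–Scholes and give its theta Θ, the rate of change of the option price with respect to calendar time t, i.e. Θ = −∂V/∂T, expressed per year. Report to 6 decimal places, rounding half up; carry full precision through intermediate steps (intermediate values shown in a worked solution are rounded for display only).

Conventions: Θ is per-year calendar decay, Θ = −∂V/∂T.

σ√T = 0.2328·√1.4832 = 0.283519
d₁ = (ln(S/K) + (r−q+σ²/2)T) / (σ√T) = (ln(102.65/99.1) + (0.0325−0.0577+0.2328²/2)·1.4832) / 0.283519 = (0.035196 + 0.002815) / 0.283519 = 0.134067
d₂ = d₁ − σ√T = 0.134067 − 0.283519 = -0.149452
e^{−rT} = 0.952939
e^{−qT} = 0.917979
N(−d₁) = 0.446675,  N(−d₂) = 0.559402
Put price V = K·e^{−rT}·N(−d₂) − S·e^{−qT}·N(−d₁) = 52.827807 − 42.090402 = 10.737406
φ(d₁) = (1/√(2π))·e^{−d₁²/2} = 0.395373
Θ = −S·e^{−qT}·φ(d₁)·σ/(2√T) − q·S·e^{−qT}·N(−d₁) + r·K·e^{−rT}·N(−d₂) = −3.560836 − 2.428616 + 1.716904 = -4.272548

price = 10.737406
Θ = -4.272548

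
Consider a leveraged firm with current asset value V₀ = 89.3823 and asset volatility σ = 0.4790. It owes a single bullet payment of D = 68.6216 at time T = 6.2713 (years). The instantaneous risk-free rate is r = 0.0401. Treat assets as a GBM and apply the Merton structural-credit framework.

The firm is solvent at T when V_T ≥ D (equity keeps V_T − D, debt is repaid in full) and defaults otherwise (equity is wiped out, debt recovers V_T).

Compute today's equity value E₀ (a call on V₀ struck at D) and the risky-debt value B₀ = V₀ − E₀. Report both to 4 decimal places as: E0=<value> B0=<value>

E0=52.7507 B0=36.6316

Apply the equity-as-call identities (strike 68.6216, horizon 6.2713 years):
d₁ = [ln(V₀/D) + (r + σ²/2)T] / (σ√T)
   = [ln(89.3823/68.6216) + (0.0401 + 0.5·0.4790²)·6.2713] / (0.4790·√6.2713)
   = [0.264315 + 0.970926] / 1.199539 = 1.029763
d₂ = d₁ − σ√T = 1.029763 − 1.199539 = -0.169775
N(d₁) = 0.848439,  N(d₂) = 0.432593,  e^(−rT) = 0.777650
E₀ = V₀·N(d₁) − D·e^(−rT)·N(d₂)
   = 89.3823·0.848439 − 68.6216·0.777650·0.432593 = 52.750745
B₀ = V₀ − E₀ = 89.3823 − 52.750745 = 36.631555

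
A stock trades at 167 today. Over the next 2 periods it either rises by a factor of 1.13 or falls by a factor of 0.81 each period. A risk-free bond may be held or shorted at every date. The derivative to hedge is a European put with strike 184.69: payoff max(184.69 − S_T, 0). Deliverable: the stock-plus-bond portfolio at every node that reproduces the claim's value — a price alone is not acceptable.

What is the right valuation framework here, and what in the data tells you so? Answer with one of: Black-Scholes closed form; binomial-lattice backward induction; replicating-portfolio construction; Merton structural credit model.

framework: replicating-portfolio construction

Key observation: the mandate to exhibit the hedge at every date and state singles out the replicating-portfolio construction on the 2-period tree with factors 1.13 and 0.81 from 167.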